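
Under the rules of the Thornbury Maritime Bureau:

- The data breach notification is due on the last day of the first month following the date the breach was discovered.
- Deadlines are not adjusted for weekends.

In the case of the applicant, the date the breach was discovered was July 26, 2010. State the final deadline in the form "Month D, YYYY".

The first month after July 26, 2010 is August 2010, whose last day is August 31, 2010.
August 31, 2010 falls on a Tuesday. The rules make no weekend/holiday allowance, so it remains August 31, 2010.
Final deadline: August 31, 2010.

August 31, 2010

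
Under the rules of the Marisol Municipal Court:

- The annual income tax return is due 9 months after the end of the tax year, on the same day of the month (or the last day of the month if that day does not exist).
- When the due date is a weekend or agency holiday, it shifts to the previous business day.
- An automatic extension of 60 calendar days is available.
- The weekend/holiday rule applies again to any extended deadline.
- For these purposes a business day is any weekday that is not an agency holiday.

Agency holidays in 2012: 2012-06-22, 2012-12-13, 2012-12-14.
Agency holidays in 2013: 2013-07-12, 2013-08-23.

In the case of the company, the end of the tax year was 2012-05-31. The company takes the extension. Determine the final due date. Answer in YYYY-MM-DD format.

2013-04-29

9 months from 2012-05-31 is 2013-02-28 (day 31 does not exist in February, so the month's last day is used).
2013-02-28 is a Thursday and not a listed holiday, so it stands.
The 60-calendar-day extension moves the deadline from 2013-02-28 to 2013-04-29.
Since 2013-04-29 is a Monday and not a holiday, the date is unchanged.
So the filing is due 2013-04-29.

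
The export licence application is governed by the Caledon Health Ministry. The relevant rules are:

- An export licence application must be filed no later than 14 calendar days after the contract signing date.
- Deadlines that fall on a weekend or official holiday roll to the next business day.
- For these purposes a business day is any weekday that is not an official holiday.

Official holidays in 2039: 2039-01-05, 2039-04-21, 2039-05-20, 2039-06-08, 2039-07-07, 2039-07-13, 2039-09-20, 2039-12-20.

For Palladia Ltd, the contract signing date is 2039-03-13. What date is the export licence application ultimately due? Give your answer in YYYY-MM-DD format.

Trigger date 2039-03-13 + 14 calendar days = 2039-03-27.
Because 2039-03-27 is a Sunday, the deadline becomes 2039-03-28 (Monday).
So the filing is due 2039-03-28.

2039-03-28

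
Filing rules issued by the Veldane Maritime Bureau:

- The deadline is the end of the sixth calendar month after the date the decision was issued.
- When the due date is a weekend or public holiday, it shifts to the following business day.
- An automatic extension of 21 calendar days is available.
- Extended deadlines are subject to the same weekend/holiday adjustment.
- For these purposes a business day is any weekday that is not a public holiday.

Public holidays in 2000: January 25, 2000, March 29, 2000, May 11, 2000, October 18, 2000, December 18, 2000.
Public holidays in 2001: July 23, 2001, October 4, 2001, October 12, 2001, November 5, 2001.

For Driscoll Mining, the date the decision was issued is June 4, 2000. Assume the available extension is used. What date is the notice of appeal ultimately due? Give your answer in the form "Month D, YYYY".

The sixth month after June 4, 2000 is December 2000, whose last day is December 31, 2000.
December 31, 2000 falls on a Sunday. Rolling to the next business day gives January 1, 2001, a Monday.
The 21-calendar-day extension moves the deadline from January 1, 2001 to January 22, 2001.
January 22, 2001 is a Monday and not a listed holiday, so it stands.
So the filing is due January 22, 2001.

January 22, 2001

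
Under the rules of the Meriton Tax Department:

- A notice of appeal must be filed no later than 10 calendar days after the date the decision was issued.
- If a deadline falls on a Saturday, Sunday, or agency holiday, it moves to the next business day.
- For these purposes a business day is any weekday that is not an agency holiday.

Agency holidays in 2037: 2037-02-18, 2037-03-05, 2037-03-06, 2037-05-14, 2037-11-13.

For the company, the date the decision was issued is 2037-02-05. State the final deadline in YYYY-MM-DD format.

2037-02-16

Trigger date 2037-02-05 + 10 calendar days = 2037-02-15.
Because 2037-02-15 is a Sunday, the deadline becomes 2037-02-16 (Monday).
Deadline: 2037-02-16.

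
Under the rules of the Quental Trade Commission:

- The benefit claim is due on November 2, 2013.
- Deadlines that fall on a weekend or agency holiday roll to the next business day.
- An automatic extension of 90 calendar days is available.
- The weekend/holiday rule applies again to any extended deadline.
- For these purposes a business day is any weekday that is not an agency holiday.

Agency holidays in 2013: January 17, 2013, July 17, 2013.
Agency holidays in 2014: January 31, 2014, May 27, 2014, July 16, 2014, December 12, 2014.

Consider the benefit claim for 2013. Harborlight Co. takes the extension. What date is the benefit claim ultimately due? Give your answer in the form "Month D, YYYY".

February 3, 2014

Start from the fixed due date, November 2, 2013.
November 2, 2013 is a Saturday, so it moves to the next business day, November 4, 2013 (Monday).
With the 90-day extension, November 4, 2013 becomes February 2, 2014.
February 2, 2014 is a Sunday; the next business day is February 3, 2014 (Monday).
Final deadline: February 3, 2014.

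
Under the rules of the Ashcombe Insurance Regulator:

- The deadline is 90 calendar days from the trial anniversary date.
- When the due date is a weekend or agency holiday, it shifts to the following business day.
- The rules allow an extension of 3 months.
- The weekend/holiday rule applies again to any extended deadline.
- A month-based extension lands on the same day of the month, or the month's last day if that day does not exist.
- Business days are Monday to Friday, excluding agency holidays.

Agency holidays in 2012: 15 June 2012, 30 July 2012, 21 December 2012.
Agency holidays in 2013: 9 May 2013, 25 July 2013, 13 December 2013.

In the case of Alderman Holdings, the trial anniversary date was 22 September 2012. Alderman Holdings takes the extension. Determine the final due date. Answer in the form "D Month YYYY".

25 March 2013

90 calendar days after 22 September 2012 is 21 December 2012.
21 December 2012 is a listed holiday, so it moves to the next business day, 24 December 2012 (Monday).
The 3 months extension carries 24 December 2012 to 24 March 2013.
24 March 2013 is a Sunday; the next business day is 25 March 2013 (Monday).
Final deadline: 25 March 2013.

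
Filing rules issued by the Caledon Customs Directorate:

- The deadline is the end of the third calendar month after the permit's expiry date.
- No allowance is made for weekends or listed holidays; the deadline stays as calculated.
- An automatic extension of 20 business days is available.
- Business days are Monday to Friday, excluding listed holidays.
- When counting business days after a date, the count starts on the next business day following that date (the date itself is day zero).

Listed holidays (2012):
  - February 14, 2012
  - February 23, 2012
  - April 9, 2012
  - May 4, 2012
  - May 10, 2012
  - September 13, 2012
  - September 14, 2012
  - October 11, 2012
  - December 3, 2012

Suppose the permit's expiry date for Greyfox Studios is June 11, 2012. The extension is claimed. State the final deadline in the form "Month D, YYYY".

3 months after June 11, 2012 falls in September 2012; the last day of that month is September 30, 2012.
No adjustment is made for weekends or holidays, so September 30, 2012 stands.
Applying the 20-business-day extension: 20 business days after September 30, 2012 is October 29, 2012.
No adjustment is made for weekends or holidays, so October 29, 2012 stands.
So the filing is due October 29, 2012.

October 29, 2012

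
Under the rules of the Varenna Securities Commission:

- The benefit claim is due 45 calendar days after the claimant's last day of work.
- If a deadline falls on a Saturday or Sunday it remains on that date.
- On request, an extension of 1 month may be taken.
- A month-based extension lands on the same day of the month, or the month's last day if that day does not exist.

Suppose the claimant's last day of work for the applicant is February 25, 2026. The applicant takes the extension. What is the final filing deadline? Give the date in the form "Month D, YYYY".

From February 25, 2026, 45 calendar days later is April 11, 2026.
April 11, 2026 falls on a Saturday. The rules make no weekend/holiday allowance, so it remains April 11, 2026.
Applying the 1 month extension: 1 month after April 11, 2026 is May 11, 2026.
May 11, 2026 falls on a Monday. The rules make no weekend/holiday allowance, so it remains May 11, 2026.
The final due date is May 11, 2026.

May 11, 2026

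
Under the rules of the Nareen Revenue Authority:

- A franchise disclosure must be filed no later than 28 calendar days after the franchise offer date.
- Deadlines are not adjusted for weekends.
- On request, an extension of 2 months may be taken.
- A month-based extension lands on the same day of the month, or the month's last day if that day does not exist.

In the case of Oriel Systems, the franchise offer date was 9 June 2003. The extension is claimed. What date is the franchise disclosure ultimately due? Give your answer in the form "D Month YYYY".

7 September 2003

28 calendar days after 9 June 2003 is 7 July 2003.
7 July 2003 is a Monday; no weekend or holiday adjustment applies.
Applying the 2 months extension: 2 months after 7 July 2003 is 7 September 2003.
No adjustment is made for weekends or holidays, so 7 September 2003 stands.
So the filing is due 7 September 2003.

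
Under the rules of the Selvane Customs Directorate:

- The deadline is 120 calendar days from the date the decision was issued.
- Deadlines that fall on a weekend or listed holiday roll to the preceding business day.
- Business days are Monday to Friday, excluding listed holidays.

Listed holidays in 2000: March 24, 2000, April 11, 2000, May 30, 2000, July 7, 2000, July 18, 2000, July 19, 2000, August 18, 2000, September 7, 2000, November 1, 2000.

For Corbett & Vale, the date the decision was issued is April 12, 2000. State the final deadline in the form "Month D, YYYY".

August 10, 2000

From April 12, 2000, 120 calendar days later is August 10, 2000.
August 10, 2000 falls on a Thursday, which is a business day, so no adjustment is needed.
Deadline: August 10, 2000.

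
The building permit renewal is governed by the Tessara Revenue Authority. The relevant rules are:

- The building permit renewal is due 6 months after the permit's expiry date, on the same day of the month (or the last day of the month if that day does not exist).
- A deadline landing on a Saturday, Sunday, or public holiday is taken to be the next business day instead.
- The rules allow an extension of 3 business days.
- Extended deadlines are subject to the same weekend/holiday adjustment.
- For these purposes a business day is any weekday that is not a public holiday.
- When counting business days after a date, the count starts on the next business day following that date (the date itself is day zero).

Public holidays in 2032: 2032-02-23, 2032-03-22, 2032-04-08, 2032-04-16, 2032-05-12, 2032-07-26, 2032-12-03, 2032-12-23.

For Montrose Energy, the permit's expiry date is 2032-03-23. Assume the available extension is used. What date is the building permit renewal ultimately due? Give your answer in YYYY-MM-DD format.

6 months from 2032-03-23 is 2032-09-23.
2032-09-23 (Thursday) is already a business day.
Counting 3 further business days from 2032-09-23 reaches 2032-09-28.
2032-09-28 is a Tuesday and not a listed holiday, so it stands.
Final deadline: 2032-09-28.

2032-09-28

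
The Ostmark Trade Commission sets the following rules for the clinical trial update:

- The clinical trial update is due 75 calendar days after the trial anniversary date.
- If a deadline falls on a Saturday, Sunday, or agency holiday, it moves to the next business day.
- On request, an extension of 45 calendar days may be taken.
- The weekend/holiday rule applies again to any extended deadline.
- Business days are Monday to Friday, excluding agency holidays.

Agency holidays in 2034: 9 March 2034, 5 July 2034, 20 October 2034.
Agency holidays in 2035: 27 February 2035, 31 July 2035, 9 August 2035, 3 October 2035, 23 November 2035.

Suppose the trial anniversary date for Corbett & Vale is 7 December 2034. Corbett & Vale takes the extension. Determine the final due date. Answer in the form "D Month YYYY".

6 April 2035

75 calendar days after 7 December 2034 is 20 February 2035.
Since 20 February 2035 is a Tuesday and not a holiday, the date is unchanged.
Add the 45 calendar-day extension to 20 February 2035: 6 April 2035.
6 April 2035 is a Friday and not a listed holiday, so it stands.
The final due date is 6 April 2035.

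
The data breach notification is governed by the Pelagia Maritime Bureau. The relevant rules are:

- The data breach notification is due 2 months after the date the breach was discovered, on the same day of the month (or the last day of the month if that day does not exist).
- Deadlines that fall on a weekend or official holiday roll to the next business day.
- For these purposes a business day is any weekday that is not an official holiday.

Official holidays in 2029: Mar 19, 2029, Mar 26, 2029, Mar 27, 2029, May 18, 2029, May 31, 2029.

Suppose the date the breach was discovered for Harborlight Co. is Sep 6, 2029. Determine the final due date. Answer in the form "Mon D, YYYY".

Nov 6, 2029

2 months from Sep 6, 2029 is Nov 6, 2029.
Nov 6, 2029 falls on a Tuesday, which is a business day, so no adjustment is needed.
Deadline: Nov 6, 2029.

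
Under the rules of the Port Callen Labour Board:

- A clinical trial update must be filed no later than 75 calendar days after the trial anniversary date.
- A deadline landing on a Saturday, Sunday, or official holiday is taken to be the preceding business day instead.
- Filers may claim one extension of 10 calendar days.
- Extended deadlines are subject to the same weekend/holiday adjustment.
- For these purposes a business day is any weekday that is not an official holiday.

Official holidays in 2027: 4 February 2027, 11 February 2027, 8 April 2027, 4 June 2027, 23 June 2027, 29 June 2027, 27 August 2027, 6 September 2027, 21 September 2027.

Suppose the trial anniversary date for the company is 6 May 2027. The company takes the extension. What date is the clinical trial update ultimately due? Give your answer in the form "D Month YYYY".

Trigger date 6 May 2027 + 75 calendar days = 20 July 2027.
20 July 2027 is a Tuesday and not a listed holiday, so it stands.
The 10-calendar-day extension moves the deadline from 20 July 2027 to 30 July 2027.
30 July 2027 (Friday) is already a business day.
Deadline: 30 July 2027.

30 July 2027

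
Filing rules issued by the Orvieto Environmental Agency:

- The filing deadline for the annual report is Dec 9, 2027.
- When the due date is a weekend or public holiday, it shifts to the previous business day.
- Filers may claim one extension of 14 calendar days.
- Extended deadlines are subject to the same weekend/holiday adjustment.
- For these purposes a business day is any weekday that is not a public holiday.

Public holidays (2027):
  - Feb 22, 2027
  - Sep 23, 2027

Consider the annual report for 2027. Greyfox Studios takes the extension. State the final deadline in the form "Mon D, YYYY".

The statutory due date is Dec 9, 2027.
Dec 9, 2027 is a Thursday and not a listed holiday, so it stands.
With the 14-day extension, Dec 9, 2027 becomes Dec 23, 2027.
Dec 23, 2027 (Thursday) is already a business day.
Final deadline: Dec 23, 2027.

Dec 23, 2027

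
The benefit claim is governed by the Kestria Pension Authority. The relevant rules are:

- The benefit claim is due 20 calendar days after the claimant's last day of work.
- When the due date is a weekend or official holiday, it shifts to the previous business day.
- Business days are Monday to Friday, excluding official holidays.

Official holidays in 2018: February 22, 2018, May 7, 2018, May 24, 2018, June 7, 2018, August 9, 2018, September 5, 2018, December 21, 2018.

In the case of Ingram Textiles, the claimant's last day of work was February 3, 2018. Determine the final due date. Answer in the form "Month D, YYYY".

From February 3, 2018, 20 calendar days later is February 23, 2018.
February 23, 2018 (Friday) is already a business day.
So the filing is due February 23, 2018.

February 23, 2018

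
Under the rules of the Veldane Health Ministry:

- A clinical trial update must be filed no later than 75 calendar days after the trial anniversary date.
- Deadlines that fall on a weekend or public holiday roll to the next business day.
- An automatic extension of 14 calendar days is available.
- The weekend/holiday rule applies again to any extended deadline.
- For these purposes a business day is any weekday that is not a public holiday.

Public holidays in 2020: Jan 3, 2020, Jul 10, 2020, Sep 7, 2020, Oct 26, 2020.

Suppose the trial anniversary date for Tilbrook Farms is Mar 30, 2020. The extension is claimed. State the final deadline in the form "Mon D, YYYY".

From Mar 30, 2020, 75 calendar days later is Jun 13, 2020.
Jun 13, 2020 falls on a Saturday. Rolling to the next business day gives Jun 15, 2020, a Monday.
Add the 14 calendar-day extension to Jun 15, 2020: Jun 29, 2020.
Jun 29, 2020 (Monday) is already a business day.
The final due date is Jun 29, 2020.

Jun 29, 2020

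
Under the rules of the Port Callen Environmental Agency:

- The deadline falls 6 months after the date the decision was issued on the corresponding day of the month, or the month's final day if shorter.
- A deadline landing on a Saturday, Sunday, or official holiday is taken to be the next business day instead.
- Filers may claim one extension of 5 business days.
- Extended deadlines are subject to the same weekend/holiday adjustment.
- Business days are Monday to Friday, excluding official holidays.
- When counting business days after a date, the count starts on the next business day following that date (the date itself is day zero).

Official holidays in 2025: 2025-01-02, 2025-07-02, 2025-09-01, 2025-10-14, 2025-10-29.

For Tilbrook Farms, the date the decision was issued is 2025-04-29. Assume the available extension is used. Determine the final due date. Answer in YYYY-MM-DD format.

6 months from 2025-04-29 is 2025-10-29.
2025-10-29 falls on a listed holiday. Rolling to the next business day gives 2025-10-30, a Thursday.
Counting 5 further business days from 2025-10-30 reaches 2025-11-06.
2025-11-06 is a Thursday and not a listed holiday, so it stands.
Final deadline: 2025-11-06.

2025-11-06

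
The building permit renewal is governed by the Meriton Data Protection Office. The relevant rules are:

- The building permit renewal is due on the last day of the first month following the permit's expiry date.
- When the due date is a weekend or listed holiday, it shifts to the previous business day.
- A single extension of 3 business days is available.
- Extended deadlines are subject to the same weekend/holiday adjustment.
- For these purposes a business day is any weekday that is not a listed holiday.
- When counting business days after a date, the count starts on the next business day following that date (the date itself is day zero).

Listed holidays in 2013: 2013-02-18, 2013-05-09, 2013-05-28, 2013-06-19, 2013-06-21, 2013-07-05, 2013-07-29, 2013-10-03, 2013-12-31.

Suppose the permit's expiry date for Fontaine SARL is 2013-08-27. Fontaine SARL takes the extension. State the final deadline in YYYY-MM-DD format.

2013-10-04

1 month after 2013-08-27 is September 2013; that month ends on 2013-09-30.
Since 2013-09-30 is a Monday and not a holiday, the date is unchanged.
Applying the 3-business-day extension: 3 business days after 2013-09-30 is 2013-10-04.
2013-10-04 is a Friday and not a listed holiday, so it stands.
So the filing is due 2013-10-04.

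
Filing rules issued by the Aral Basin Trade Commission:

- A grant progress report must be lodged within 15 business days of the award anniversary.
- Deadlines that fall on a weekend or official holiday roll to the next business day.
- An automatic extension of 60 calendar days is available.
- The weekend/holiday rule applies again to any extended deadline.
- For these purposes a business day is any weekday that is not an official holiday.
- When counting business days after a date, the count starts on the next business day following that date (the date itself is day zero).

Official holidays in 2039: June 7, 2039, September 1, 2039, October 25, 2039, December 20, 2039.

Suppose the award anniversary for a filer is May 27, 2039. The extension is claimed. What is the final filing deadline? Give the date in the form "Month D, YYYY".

August 19, 2039

Starting the day after May 27, 2039 and counting 15 business days lands on June 20, 2039.
June 20, 2039 (Monday) is already a business day.
With the 60-day extension, June 20, 2039 becomes August 19, 2039.
Since August 19, 2039 is a Friday and not a holiday, the date is unchanged.
So the filing is due August 19, 2039.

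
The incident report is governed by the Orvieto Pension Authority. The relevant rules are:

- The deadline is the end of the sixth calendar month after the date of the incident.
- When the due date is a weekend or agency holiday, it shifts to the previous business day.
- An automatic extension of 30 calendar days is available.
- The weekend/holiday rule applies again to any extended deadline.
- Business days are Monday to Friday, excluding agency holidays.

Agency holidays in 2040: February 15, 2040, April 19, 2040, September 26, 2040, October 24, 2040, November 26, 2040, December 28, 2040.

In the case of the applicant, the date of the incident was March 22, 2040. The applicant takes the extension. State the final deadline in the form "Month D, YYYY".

6 months after March 22, 2040 is September 2040; that month ends on September 30, 2040.
September 30, 2040 falls on a Sunday. Rolling to the preceding business day gives September 28, 2040, a Friday.
Add the 30 calendar-day extension to September 28, 2040: October 28, 2040.
October 28, 2040 is a Sunday; the preceding business day is October 26, 2040 (Friday).
Final deadline: October 26, 2040.

October 26, 2040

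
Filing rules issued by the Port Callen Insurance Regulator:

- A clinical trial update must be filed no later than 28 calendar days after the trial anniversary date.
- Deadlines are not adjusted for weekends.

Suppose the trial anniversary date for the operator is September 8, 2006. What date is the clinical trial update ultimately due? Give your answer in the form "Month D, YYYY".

October 6, 2006

From September 8, 2006, 28 calendar days later is October 6, 2006.
October 6, 2006 is a Friday; no weekend or holiday adjustment applies.
Final deadline: October 6, 2006.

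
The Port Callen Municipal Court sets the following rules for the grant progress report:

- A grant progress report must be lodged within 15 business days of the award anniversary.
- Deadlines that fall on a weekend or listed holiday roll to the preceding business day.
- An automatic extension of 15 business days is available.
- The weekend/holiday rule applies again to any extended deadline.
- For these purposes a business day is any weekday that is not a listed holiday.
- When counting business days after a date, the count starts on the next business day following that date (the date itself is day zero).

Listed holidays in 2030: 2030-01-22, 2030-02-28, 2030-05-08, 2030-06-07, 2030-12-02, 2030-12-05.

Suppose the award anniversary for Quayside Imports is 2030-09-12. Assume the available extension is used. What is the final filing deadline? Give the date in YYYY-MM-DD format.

2030-10-24

Starting the day after 2030-09-12 and counting 15 business days lands on 2030-10-03.
2030-10-03 (Thursday) is already a business day.
The 15-business-day extension runs from 2030-10-03 to 2030-10-24.
2030-10-24 falls on a Thursday, which is a business day, so no adjustment is needed.
Deadline: 2030-10-24.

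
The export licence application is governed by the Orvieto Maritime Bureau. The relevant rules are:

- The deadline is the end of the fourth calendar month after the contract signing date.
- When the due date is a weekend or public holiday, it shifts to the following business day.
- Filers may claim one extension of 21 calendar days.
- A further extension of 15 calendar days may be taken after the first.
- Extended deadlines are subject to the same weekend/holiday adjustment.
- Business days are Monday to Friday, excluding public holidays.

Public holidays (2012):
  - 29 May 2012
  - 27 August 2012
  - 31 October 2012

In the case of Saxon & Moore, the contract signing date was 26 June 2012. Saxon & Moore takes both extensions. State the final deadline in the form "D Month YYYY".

4 months after 26 June 2012 falls in October 2012; the last day of that month is 31 October 2012.
Because 31 October 2012 is a listed holiday, the deadline becomes 1 November 2012 (Thursday).
The 21-calendar-day extension moves the deadline from 1 November 2012 to 22 November 2012.
22 November 2012 falls on a Thursday, which is a business day, so no adjustment is needed.
Applying the 15-calendar-day extension: 22 November 2012 + 15 days = 7 December 2012.
7 December 2012 falls on a Friday, which is a business day, so no adjustment is needed.
The final due date is 7 December 2012.

7 December 2012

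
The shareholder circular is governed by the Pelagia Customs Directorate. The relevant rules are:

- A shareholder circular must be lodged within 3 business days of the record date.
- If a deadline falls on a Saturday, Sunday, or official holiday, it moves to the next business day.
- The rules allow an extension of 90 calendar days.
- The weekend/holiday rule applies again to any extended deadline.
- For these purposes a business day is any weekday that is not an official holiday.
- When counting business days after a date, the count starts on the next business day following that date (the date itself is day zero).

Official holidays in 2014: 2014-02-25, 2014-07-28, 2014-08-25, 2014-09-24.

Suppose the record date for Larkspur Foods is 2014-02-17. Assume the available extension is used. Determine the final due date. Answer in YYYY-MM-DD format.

2014-05-21

Counting 3 business days after 2014-02-17 (skipping weekends and listed holidays) reaches 2014-02-20.
2014-02-20 falls on a Thursday, which is a business day, so no adjustment is needed.
With the 90-day extension, 2014-02-20 becomes 2014-05-21.
2014-05-21 is a Wednesday and not a listed holiday, so it stands.
Final deadline: 2014-05-21.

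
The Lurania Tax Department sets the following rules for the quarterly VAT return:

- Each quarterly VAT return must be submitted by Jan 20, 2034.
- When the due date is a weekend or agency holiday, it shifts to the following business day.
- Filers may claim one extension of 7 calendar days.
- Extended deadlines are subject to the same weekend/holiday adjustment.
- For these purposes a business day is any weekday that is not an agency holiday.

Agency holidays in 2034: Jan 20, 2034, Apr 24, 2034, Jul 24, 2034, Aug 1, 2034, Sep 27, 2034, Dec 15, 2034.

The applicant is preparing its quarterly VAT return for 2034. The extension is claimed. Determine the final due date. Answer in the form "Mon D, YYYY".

Jan 30, 2034

Start from the fixed due date, Jan 20, 2034.
Because Jan 20, 2034 is a listed holiday, the deadline becomes Jan 23, 2034 (Monday).
The 7-calendar-day extension moves the deadline from Jan 23, 2034 to Jan 30, 2034.
Since Jan 30, 2034 is a Monday and not a holiday, the date is unchanged.
So the filing is due Jan 30, 2034.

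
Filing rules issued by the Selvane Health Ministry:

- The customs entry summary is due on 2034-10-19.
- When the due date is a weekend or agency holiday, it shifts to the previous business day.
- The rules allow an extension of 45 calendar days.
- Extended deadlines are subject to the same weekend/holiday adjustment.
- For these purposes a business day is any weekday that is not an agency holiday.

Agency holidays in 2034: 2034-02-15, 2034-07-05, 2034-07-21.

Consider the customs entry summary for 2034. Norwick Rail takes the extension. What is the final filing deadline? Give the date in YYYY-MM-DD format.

2034-12-01

The stated deadline is 2034-10-19.
2034-10-19 falls on a Thursday, which is a business day, so no adjustment is needed.
The 45-calendar-day extension moves the deadline from 2034-10-19 to 2034-12-03.
Because 2034-12-03 is a Sunday, the deadline becomes 2034-12-01 (Friday).
So the filing is due 2034-12-01.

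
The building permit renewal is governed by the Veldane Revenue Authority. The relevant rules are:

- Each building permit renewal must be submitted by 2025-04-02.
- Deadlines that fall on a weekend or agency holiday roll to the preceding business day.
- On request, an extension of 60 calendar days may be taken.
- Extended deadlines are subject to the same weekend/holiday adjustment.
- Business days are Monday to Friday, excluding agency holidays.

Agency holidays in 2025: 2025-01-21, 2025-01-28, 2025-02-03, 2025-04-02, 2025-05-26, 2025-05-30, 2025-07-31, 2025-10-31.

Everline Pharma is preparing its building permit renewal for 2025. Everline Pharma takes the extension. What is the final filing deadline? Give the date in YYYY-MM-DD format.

The stated deadline is 2025-04-02.
2025-04-02 is a listed holiday; the preceding business day is 2025-04-01 (Tuesday).
Applying the 60-calendar-day extension: 2025-04-01 + 60 days = 2025-05-31.
2025-05-31 falls on a Saturday. Rolling to the preceding business day gives 2025-05-29, a Thursday.
Final deadline: 2025-05-29.

2025-05-29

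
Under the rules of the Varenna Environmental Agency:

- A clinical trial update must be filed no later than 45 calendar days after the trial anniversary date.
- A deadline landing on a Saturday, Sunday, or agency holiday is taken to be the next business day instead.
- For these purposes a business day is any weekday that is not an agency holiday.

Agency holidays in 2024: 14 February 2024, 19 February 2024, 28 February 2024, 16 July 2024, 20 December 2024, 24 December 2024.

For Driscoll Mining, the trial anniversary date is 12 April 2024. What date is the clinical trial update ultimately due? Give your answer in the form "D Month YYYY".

From 12 April 2024, 45 calendar days later is 27 May 2024.
27 May 2024 is a Monday and not a listed holiday, so it stands.
The final due date is 27 May 2024.

27 May 2024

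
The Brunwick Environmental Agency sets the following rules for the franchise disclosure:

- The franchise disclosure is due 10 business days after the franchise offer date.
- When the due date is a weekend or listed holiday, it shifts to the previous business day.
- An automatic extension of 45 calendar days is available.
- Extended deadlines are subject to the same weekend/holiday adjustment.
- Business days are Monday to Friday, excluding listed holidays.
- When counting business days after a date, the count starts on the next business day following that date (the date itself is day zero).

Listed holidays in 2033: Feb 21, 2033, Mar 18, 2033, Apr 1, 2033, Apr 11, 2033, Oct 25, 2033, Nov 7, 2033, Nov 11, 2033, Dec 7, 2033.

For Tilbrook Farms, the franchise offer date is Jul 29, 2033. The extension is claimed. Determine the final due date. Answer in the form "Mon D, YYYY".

10 business days after Jul 29, 2033, excluding weekends and holidays, is Aug 12, 2033.
Aug 12, 2033 (Friday) is already a business day.
With the 45-day extension, Aug 12, 2033 becomes Sep 26, 2033.
Sep 26, 2033 is a Monday and not a listed holiday, so it stands.
The final due date is Sep 26, 2033.

Sep 26, 2033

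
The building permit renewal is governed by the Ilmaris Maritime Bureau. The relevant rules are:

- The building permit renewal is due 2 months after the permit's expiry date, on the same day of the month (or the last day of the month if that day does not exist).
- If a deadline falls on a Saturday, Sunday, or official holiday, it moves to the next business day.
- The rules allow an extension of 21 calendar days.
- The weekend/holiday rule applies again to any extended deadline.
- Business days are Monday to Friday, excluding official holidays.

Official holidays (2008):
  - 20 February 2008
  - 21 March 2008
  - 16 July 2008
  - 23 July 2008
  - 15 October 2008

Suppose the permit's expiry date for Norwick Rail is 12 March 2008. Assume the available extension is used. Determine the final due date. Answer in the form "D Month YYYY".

2 months from 12 March 2008 is 12 May 2008.
12 May 2008 (Monday) is already a business day.
Applying the 21-calendar-day extension: 12 May 2008 + 21 days = 2 June 2008.
2 June 2008 falls on a Monday, which is a business day, so no adjustment is needed.
Deadline: 2 June 2008.

2 June 2008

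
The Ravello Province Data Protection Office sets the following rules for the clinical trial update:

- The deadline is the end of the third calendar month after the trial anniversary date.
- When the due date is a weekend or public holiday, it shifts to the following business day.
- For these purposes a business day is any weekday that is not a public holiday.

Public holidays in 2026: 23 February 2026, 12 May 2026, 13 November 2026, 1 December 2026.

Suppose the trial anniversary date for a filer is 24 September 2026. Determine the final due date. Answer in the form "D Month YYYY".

31 December 2026

The third month after 24 September 2026 is December 2026, whose last day is 31 December 2026.
31 December 2026 is a Thursday and not a listed holiday, so it stands.
Deadline: 31 December 2026.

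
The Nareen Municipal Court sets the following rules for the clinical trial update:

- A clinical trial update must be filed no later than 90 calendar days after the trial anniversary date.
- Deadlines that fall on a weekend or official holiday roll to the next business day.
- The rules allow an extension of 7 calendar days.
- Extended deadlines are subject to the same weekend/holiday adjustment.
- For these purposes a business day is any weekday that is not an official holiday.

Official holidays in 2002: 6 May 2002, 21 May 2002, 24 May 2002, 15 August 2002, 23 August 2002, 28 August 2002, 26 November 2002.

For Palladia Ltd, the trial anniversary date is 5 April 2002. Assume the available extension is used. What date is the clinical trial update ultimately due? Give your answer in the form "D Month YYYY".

Adding 90 calendar days to 5 April 2002 gives 4 July 2002.
4 July 2002 (Thursday) is already a business day.
With the 7-day extension, 4 July 2002 becomes 11 July 2002.
11 July 2002 (Thursday) is already a business day.
The final due date is 11 July 2002.

11 July 2002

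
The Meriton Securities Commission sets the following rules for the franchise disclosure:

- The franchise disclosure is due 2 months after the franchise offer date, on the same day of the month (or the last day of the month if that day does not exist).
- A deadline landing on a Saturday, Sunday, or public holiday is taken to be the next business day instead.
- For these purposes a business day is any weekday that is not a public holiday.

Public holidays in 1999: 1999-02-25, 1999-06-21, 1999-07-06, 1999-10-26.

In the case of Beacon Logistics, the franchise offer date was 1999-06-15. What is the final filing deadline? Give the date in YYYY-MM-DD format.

Moving 2 months forward from 1999-06-15 on the corresponding day gives 1999-08-15.
Because 1999-08-15 is a Sunday, the deadline becomes 1999-08-16 (Monday).
So the filing is due 1999-08-16.

1999-08-16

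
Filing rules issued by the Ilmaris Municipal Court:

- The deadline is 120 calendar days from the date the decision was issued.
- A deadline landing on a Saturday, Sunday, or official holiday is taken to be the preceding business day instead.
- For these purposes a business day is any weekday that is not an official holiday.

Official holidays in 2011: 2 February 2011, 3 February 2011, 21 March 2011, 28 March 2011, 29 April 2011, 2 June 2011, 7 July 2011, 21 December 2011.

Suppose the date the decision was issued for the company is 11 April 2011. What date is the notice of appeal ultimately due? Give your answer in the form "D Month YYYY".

9 August 2011

Adding 120 calendar days to 11 April 2011 gives 9 August 2011.
9 August 2011 is a Tuesday and not a listed holiday, so it stands.
Deadline: 9 August 2011.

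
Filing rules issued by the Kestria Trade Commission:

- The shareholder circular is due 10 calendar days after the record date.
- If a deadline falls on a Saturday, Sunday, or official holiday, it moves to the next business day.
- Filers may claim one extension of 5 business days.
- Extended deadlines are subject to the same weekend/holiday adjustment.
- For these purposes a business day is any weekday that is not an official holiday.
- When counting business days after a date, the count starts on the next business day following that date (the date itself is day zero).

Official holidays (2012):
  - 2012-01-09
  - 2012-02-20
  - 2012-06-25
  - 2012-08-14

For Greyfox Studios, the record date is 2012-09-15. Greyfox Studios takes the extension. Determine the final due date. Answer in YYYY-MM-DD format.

2012-10-02

Trigger date 2012-09-15 + 10 calendar days = 2012-09-25.
Since 2012-09-25 is a Tuesday and not a holiday, the date is unchanged.
Counting 5 further business days from 2012-09-25 reaches 2012-10-02.
2012-10-02 is a Tuesday and not a listed holiday, so it stands.
The final due date is 2012-10-02.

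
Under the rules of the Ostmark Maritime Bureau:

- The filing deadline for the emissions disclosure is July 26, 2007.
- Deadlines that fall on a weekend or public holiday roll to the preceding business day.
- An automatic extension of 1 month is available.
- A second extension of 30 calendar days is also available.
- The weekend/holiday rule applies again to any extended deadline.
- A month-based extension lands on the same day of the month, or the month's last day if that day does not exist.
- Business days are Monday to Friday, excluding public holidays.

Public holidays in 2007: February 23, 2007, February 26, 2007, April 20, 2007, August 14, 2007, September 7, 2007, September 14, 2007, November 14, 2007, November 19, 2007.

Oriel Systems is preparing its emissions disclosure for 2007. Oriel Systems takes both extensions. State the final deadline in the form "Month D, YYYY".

September 21, 2007

The stated deadline is July 26, 2007.
July 26, 2007 falls on a Thursday, which is a business day, so no adjustment is needed.
Add 1 month to July 26, 2007: August 26, 2007.
August 26, 2007 is a Sunday; the preceding business day is August 24, 2007 (Friday).
The 30-calendar-day extension moves the deadline from August 24, 2007 to September 23, 2007.
September 23, 2007 falls on a Sunday. Rolling to the preceding business day gives September 21, 2007, a Friday.
Final deadline: September 21, 2007.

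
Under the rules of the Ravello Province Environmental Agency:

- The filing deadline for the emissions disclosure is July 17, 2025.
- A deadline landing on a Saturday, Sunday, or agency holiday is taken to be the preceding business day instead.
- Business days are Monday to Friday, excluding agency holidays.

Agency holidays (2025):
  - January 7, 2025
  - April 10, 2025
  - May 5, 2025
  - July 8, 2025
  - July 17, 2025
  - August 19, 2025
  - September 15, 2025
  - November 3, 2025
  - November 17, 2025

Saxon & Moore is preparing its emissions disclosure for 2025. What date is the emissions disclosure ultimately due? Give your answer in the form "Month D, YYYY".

July 16, 2025

The statutory due date is July 17, 2025.
Because July 17, 2025 is a listed holiday, the deadline becomes July 16, 2025 (Wednesday).
So the filing is due July 16, 2025.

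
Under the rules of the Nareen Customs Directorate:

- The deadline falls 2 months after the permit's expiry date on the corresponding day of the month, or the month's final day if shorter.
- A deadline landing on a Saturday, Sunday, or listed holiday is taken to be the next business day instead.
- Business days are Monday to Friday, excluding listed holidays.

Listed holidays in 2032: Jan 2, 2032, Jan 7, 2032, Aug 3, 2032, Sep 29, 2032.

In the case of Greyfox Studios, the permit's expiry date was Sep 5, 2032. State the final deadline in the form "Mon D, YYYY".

Nov 5, 2032

Moving 2 months forward from Sep 5, 2032 on the corresponding day gives Nov 5, 2032.
Nov 5, 2032 is a Friday and not a listed holiday, so it stands.
So the filing is due Nov 5, 2032.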